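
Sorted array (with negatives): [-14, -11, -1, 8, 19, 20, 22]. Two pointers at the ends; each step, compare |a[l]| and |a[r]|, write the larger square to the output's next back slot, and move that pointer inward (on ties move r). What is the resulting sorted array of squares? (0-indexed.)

[1, 64, 121, 196, 361, 400, 484]

[0,6] |-14|<=|22| out[6]=484 → r--
[0,5] |-14|<=|20| out[5]=400 → r--
[0,4] |-14|<=|19| out[4]=361 → r--
[0,3] |-14|>|8| out[3]=196 → l++
[1,3] |-11|>|8| out[2]=121 → l++
[2,3] |-1|<=|8| out[1]=64 → r--
[2,2] |-1|<=|-1| out[0]=1 → r--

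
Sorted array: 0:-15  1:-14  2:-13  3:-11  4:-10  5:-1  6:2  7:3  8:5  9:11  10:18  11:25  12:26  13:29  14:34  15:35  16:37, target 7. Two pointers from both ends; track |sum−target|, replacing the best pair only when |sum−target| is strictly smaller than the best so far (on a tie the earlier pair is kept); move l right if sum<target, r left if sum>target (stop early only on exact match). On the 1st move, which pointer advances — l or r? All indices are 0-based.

r

[0,16] -15+37=22 d=15 * → r--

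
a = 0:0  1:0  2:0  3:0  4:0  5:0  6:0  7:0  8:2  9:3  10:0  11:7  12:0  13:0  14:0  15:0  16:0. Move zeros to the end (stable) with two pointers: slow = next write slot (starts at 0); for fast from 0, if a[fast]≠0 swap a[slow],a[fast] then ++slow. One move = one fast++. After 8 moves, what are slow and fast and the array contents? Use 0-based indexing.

slow=0 fast=0: a[fast]=0, fast++
slow=0 fast=1: a[fast]=0, fast++
slow=0 fast=2: a[fast]=0, fast++
slow=0 fast=3: a[fast]=0, fast++
slow=0 fast=4: a[fast]=0, fast++
slow=0 fast=5: a[fast]=0, fast++
slow=0 fast=6: a[fast]=0, fast++
slow=0 fast=7: a[fast]=0, fast++

slow=0, fast=8, a=[0, 0, 0, 0, 0, 0, 0, 0, 2, 3, 0, 7, 0, 0, 0, 0, 0]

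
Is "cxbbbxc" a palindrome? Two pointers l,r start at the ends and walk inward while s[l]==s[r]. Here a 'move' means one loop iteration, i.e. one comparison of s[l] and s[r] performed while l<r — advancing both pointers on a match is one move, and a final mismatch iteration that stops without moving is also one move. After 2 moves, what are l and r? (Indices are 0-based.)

l=0 r=6: 'c'=='c', l++,r--
l=1 r=5: 'x'=='x', l++,r--

l=2, r=4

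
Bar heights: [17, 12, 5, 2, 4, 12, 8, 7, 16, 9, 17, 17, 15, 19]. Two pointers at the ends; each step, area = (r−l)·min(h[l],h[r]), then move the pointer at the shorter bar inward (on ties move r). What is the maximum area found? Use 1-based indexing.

l=1 r=14: min(17,19)*13=221 best=221 *, l++
l=2 r=14: min(12,19)*12=144 best=221, l++
l=3 r=14: min(5,19)*11=55 best=221, l++
l=4 r=14: min(2,19)*10=20 best=221, l++
l=5 r=14: min(4,19)*9=36 best=221, l++
l=6 r=14: min(12,19)*8=96 best=221, l++
l=7 r=14: min(8,19)*7=56 best=221, l++
l=8 r=14: min(7,19)*6=42 best=221, l++
l=9 r=14: min(16,19)*5=80 best=221, l++
l=10 r=14: min(9,19)*4=36 best=221, l++
l=11 r=14: min(17,19)*3=51 best=221, l++
l=12 r=14: min(17,19)*2=34 best=221, l++
l=13 r=14: min(15,19)*1=15 best=221, l++

max area = 221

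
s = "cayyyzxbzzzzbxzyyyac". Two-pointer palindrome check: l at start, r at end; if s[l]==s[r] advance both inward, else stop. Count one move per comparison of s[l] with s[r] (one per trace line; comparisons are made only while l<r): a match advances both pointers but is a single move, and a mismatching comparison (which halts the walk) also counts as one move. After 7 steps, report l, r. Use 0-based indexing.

l=7, r=12

l=0 r=19: 'c'=='c', l++,r--
l=1 r=18: 'a'=='a', l++,r--
l=2 r=17: 'y'=='y', l++,r--
l=3 r=16: 'y'=='y', l++,r--
l=4 r=15: 'y'=='y', l++,r--
l=5 r=14: 'z'=='z', l++,r--
l=6 r=13: 'x'=='x', l++,r--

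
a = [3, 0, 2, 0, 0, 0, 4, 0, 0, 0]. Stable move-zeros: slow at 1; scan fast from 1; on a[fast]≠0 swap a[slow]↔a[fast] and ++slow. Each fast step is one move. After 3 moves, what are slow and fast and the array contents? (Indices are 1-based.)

slow=1 fast=1: a[fast]=3≠0 swap→a[1]=3, slow++,fast++
slow=2 fast=2: a[fast]=0, fast++
slow=2 fast=3: a[fast]=2≠0 swap→a[2]=2, slow++,fast++

slow=3, fast=4, a=[3, 2, 0, 0, 0, 0, 4, 0, 0, 0]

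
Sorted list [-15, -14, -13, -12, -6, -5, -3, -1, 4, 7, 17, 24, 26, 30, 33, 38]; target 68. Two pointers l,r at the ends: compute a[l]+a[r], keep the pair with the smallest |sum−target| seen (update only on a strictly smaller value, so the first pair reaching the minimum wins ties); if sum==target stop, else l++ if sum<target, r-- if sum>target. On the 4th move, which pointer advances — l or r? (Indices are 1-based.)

[1,16] -15+38=23 d=45 * → l++
[2,16] -14+38=24 d=44 * → l++
[3,16] -13+38=25 d=43 * → l++
[4,16] -12+38=26 d=42 * → l++

l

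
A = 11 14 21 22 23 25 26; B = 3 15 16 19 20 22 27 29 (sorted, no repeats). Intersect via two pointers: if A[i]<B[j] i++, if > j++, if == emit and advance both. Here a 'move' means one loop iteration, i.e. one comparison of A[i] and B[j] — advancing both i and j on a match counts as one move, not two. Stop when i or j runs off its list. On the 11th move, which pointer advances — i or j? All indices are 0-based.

i

[i=0,j=0] 11>3 → j++
[i=0,j=1] 11<15 → i++
[i=1,j=1] 14<15 → i++
[i=2,j=1] 21>15 → j++
[i=2,j=2] 21>16 → j++
[i=2,j=3] 21>19 → j++
[i=2,j=4] 21>20 → j++
[i=2,j=5] 21<22 → i++
[i=3,j=5] 22==22 emit → i++,j++
[i=4,j=6] 23<27 → i++
[i=5,j=6] 25<27 → i++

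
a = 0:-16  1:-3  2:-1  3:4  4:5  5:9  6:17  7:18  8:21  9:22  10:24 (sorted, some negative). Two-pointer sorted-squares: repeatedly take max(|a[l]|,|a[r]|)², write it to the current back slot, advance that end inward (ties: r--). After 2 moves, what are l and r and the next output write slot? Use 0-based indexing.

l=0, r=8, next write slot=8

[0,10] |-16|<=|24| out[10]=576 → r--
[0,9] |-16|<=|22| out[9]=484 → r--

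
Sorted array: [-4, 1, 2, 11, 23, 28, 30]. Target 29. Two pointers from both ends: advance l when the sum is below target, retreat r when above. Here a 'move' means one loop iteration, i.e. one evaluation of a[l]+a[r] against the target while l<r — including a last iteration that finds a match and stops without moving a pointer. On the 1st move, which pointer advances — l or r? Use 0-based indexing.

[0,6] -4+30=26 <29 → l++

l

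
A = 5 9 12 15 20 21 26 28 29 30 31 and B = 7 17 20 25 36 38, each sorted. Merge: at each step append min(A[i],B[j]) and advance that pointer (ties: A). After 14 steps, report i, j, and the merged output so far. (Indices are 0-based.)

i=0 j=0: A[i]=5<=B[j]=7 take 5, i++
i=1 j=0: A[i]=9>B[j]=7 take 7, j++
i=1 j=1: A[i]=9<=B[j]=17 take 9, i++
i=2 j=1: A[i]=12<=B[j]=17 take 12, i++
i=3 j=1: A[i]=15<=B[j]=17 take 15, i++
i=4 j=1: A[i]=20>B[j]=17 take 17, j++
i=4 j=2: A[i]=20<=B[j]=20 take 20, i++
i=5 j=2: A[i]=21>B[j]=20 take 20, j++
i=5 j=3: A[i]=21<=B[j]=25 take 21, i++
i=6 j=3: A[i]=26>B[j]=25 take 25, j++
i=6 j=4: A[i]=26<=B[j]=36 take 26, i++
i=7 j=4: A[i]=28<=B[j]=36 take 28, i++
i=8 j=4: A[i]=29<=B[j]=36 take 29, i++
i=9 j=4: A[i]=30<=B[j]=36 take 30, i++

i=10, j=4, merged so far=[5, 7, 9, 12, 15, 17, 20, 20, 21, 25, 26, 28, 29, 30]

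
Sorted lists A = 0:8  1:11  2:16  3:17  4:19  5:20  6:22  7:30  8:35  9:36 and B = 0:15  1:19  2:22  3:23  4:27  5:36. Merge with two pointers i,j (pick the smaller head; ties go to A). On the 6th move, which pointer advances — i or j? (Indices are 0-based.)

i

i=0 j=0: A[i]=8<=B[j]=15 take 8, i++
i=1 j=0: A[i]=11<=B[j]=15 take 11, i++
i=2 j=0: A[i]=16>B[j]=15 take 15, j++
i=2 j=1: A[i]=16<=B[j]=19 take 16, i++
i=3 j=1: A[i]=17<=B[j]=19 take 17, i++
i=4 j=1: A[i]=19<=B[j]=19 take 19, i++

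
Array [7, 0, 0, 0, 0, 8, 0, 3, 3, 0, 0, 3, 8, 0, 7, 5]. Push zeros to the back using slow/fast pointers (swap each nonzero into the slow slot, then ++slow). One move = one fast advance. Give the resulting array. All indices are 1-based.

(s=1,f=1) a[fast]=7≠0 swap→a[1]=7 → slow++,fast++
(s=2,f=2) a[fast]=0 → fast++
(s=2,f=3) a[fast]=0 → fast++
(s=2,f=4) a[fast]=0 → fast++
(s=2,f=5) a[fast]=0 → fast++
(s=2,f=6) a[fast]=8≠0 swap→a[2]=8 → slow++,fast++
(s=3,f=7) a[fast]=0 → fast++
(s=3,f=8) a[fast]=3≠0 swap→a[3]=3 → slow++,fast++
(s=4,f=9) a[fast]=3≠0 swap→a[4]=3 → slow++,fast++
(s=5,f=10) a[fast]=0 → fast++
(s=5,f=11) a[fast]=0 → fast++
(s=5,f=12) a[fast]=3≠0 swap→a[5]=3 → slow++,fast++
(s=6,f=13) a[fast]=8≠0 swap→a[6]=8 → slow++,fast++
(s=7,f=14) a[fast]=0 → fast++
(s=7,f=15) a[fast]=7≠0 swap→a[7]=7 → slow++,fast++
(s=8,f=16) a[fast]=5≠0 swap→a[8]=5 → slow++,fast++

[7, 8, 3, 3, 3, 8, 7, 5, 0, 0, 0, 0, 0, 0, 0, 0]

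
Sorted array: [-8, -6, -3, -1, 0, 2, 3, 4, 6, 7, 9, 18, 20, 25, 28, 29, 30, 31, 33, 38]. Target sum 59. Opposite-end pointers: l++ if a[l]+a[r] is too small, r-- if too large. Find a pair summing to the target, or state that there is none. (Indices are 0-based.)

[0,19] -8+38=30 <59 → l++
[1,19] -6+38=32 <59 → l++
[2,19] -3+38=35 <59 → l++
[3,19] -1+38=37 <59 → l++
[4,19] 0+38=38 <59 → l++
[5,19] 2+38=40 <59 → l++
[6,19] 3+38=41 <59 → l++
[7,19] 4+38=42 <59 → l++
[8,19] 6+38=44 <59 → l++
[9,19] 7+38=45 <59 → l++
[10,19] 9+38=47 <59 → l++
[11,19] 18+38=56 <59 → l++
[12,19] 20+38=58 <59 → l++
[13,19] 25+38=63 >59 → r--
[13,18] 25+33=58 <59 → l++
[14,18] 28+33=61 >59 → r--
[14,17] 28+31=59 → found

(28, 31)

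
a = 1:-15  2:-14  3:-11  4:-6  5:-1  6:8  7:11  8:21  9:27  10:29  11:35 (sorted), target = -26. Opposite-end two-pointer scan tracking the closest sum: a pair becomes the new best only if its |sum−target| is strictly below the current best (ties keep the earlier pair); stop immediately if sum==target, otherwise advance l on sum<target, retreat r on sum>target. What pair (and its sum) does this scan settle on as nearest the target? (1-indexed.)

l=1 r=11: -15+35=20 d=46 *, r--
l=1 r=10: -15+29=14 d=40 *, r--
l=1 r=9: -15+27=12 d=38 *, r--
l=1 r=8: -15+21=6 d=32 *, r--
l=1 r=7: -15+11=-4 d=22 *, r--
l=1 r=6: -15+8=-7 d=19 *, r--
l=1 r=5: -15+-1=-16 d=10 *, r--
l=1 r=4: -15+-6=-21 d=5 *, r--
l=1 r=3: -15+-11=-26 d=0 *, stop

pair (-15, -11) with sum -26 (|Δ|=0)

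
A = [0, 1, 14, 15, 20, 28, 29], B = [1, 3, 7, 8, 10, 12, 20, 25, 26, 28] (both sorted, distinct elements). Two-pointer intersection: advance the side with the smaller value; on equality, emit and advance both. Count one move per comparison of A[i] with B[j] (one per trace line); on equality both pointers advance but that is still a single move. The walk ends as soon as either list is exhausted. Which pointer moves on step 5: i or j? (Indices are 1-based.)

j

i=1 j=1: 0<1, i++
i=2 j=1: 1==1 emit, i++,j++
i=3 j=2: 14>3, j++
i=3 j=3: 14>7, j++
i=3 j=4: 14>8, j++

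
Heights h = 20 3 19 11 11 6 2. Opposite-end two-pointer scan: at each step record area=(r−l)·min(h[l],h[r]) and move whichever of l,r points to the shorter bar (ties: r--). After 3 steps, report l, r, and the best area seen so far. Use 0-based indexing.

l=0 r=6: min(20,2)*6=12 best=12 *, r--
l=0 r=5: min(20,6)*5=30 best=30 *, r--
l=0 r=4: min(20,11)*4=44 best=44 *, r--

l=0, r=3, best area=44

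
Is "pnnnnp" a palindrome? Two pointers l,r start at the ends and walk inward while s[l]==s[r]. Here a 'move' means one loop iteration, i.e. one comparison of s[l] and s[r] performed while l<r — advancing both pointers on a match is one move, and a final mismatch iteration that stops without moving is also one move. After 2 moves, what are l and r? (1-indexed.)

[1,6] 'p'=='p' → l++,r--
[2,5] 'n'=='n' → l++,r--

l=3, r=4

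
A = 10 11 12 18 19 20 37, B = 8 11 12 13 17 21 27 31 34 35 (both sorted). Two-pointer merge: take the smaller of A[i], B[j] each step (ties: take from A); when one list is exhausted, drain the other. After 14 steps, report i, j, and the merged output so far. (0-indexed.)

[i=0,j=0] A[i]=10>B[j]=8 take 8 → j++
[i=0,j=1] A[i]=10<=B[j]=11 take 10 → i++
[i=1,j=1] A[i]=11<=B[j]=11 take 11 → i++
[i=2,j=1] A[i]=12>B[j]=11 take 11 → j++
[i=2,j=2] A[i]=12<=B[j]=12 take 12 → i++
[i=3,j=2] A[i]=18>B[j]=12 take 12 → j++
[i=3,j=3] A[i]=18>B[j]=13 take 13 → j++
[i=3,j=4] A[i]=18>B[j]=17 take 17 → j++
[i=3,j=5] A[i]=18<=B[j]=21 take 18 → i++
[i=4,j=5] A[i]=19<=B[j]=21 take 19 → i++
[i=5,j=5] A[i]=20<=B[j]=21 take 20 → i++
[i=6,j=5] A[i]=37>B[j]=21 take 21 → j++
[i=6,j=6] A[i]=37>B[j]=27 take 27 → j++
[i=6,j=7] A[i]=37>B[j]=31 take 31 → j++

i=6, j=8, merged so far=[8, 10, 11, 11, 12, 12, 13, 17, 18, 19, 20, 21, 27, 31]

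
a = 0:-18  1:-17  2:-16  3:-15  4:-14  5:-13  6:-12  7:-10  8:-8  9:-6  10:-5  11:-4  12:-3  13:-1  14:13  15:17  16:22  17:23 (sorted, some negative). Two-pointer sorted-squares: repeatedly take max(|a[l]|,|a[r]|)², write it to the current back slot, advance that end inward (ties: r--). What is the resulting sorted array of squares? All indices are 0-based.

l=0 r=17: |-18|<=|23| out[17]=529, r--
l=0 r=16: |-18|<=|22| out[16]=484, r--
l=0 r=15: |-18|>|17| out[15]=324, l++
l=1 r=15: |-17|<=|17| out[14]=289, r--
l=1 r=14: |-17|>|13| out[13]=289, l++
l=2 r=14: |-16|>|13| out[12]=256, l++
l=3 r=14: |-15|>|13| out[11]=225, l++
l=4 r=14: |-14|>|13| out[10]=196, l++
l=5 r=14: |-13|<=|13| out[9]=169, r--
l=5 r=13: |-13|>|-1| out[8]=169, l++
l=6 r=13: |-12|>|-1| out[7]=144, l++
l=7 r=13: |-10|>|-1| out[6]=100, l++
l=8 r=13: |-8|>|-1| out[5]=64, l++
l=9 r=13: |-6|>|-1| out[4]=36, l++
l=10 r=13: |-5|>|-1| out[3]=25, l++
l=11 r=13: |-4|>|-1| out[2]=16, l++
l=12 r=13: |-3|>|-1| out[1]=9, l++
l=13 r=13: |-1|<=|-1| out[0]=1, r--

[1, 9, 16, 25, 36, 64, 100, 144, 169, 169, 196, 225, 256, 289, 289, 324, 484, 529]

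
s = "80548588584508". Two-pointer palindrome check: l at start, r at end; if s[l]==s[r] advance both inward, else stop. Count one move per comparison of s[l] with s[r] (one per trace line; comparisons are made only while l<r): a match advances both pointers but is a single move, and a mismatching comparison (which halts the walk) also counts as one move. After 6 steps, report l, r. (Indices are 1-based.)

l=7, r=8

[1,14] '8'=='8' → l++,r--
[2,13] '0'=='0' → l++,r--
[3,12] '5'=='5' → l++,r--
[4,11] '4'=='4' → l++,r--
[5,10] '8'=='8' → l++,r--
[6,9] '5'=='5' → l++,r--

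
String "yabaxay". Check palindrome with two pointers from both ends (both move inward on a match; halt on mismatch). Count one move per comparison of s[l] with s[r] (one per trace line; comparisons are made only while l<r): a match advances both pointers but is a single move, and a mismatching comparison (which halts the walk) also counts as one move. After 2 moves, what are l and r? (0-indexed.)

l=2, r=4

l=0 r=6: 'y'=='y', l++,r--
l=1 r=5: 'a'=='a', l++,r--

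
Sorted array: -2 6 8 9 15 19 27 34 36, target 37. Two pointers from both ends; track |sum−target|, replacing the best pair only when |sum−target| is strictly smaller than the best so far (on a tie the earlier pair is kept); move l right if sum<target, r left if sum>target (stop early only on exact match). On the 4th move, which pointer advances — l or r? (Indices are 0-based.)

[0,8] -2+36=34 d=3 * → l++
[1,8] 6+36=42 d=5 → r--
[1,7] 6+34=40 d=3 → r--
[1,6] 6+27=33 d=4 → l++

l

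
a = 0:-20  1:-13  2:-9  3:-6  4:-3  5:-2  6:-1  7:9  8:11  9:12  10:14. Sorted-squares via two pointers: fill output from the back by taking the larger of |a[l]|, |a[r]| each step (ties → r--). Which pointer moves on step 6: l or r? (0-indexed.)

r

l=0 r=10: |-20|>|14| out[10]=400, l++
l=1 r=10: |-13|<=|14| out[9]=196, r--
l=1 r=9: |-13|>|12| out[8]=169, l++
l=2 r=9: |-9|<=|12| out[7]=144, r--
l=2 r=8: |-9|<=|11| out[6]=121, r--
l=2 r=7: |-9|<=|9| out[5]=81, r--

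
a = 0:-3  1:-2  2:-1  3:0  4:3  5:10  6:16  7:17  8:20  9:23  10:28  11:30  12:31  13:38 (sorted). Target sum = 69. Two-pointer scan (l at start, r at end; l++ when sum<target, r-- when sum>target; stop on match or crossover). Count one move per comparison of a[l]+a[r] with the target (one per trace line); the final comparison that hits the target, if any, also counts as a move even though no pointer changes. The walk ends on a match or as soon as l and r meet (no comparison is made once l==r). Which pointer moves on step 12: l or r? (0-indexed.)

l

[0,13] -3+38=35 <69 → l++
[1,13] -2+38=36 <69 → l++
[2,13] -1+38=37 <69 → l++
[3,13] 0+38=38 <69 → l++
[4,13] 3+38=41 <69 → l++
[5,13] 10+38=48 <69 → l++
[6,13] 16+38=54 <69 → l++
[7,13] 17+38=55 <69 → l++
[8,13] 20+38=58 <69 → l++
[9,13] 23+38=61 <69 → l++
[10,13] 28+38=66 <69 → l++
[11,13] 30+38=68 <69 → l++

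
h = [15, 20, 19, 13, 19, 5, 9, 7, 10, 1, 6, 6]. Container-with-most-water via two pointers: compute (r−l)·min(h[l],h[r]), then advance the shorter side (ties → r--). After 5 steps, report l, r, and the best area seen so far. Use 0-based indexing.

l=0, r=6, best area=80

[0,11] min(15,6)*11=66 best=66 * → r--
[0,10] min(15,6)*10=60 best=66 → r--
[0,9] min(15,1)*9=9 best=66 → r--
[0,8] min(15,10)*8=80 best=80 * → r--
[0,7] min(15,7)*7=49 best=80 → r--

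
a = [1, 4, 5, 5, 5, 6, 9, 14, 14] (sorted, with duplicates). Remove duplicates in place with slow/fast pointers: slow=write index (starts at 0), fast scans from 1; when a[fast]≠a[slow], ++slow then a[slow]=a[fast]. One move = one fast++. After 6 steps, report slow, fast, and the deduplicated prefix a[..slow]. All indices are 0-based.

slow=4, fast=7, prefix=[1, 4, 5, 6, 9]

slow=0 fast=1: a[fast]=4≠a[slow]=1 write a[1]=4, slow++,fast++
slow=1 fast=2: a[fast]=5≠a[slow]=4 write a[2]=5, slow++,fast++
slow=2 fast=3: a[fast]=5=a[slow] dup, fast++
slow=2 fast=4: a[fast]=5=a[slow] dup, fast++
slow=2 fast=5: a[fast]=6≠a[slow]=5 write a[3]=6, slow++,fast++
slow=3 fast=6: a[fast]=9≠a[slow]=6 write a[4]=9, slow++,fast++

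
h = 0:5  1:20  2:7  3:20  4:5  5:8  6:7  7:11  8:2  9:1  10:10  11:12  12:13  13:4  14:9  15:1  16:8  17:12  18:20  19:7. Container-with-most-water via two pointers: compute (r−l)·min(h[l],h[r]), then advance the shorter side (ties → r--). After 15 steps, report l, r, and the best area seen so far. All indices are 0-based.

l=0 r=19: min(5,7)*19=95 best=95 *, l++
l=1 r=19: min(20,7)*18=126 best=126 *, r--
l=1 r=18: min(20,20)*17=340 best=340 *, r--
l=1 r=17: min(20,12)*16=192 best=340, r--
l=1 r=16: min(20,8)*15=120 best=340, r--
l=1 r=15: min(20,1)*14=14 best=340, r--
l=1 r=14: min(20,9)*13=117 best=340, r--
l=1 r=13: min(20,4)*12=48 best=340, r--
l=1 r=12: min(20,13)*11=143 best=340, r--
l=1 r=11: min(20,12)*10=120 best=340, r--
l=1 r=10: min(20,10)*9=90 best=340, r--
l=1 r=9: min(20,1)*8=8 best=340, r--
l=1 r=8: min(20,2)*7=14 best=340, r--
l=1 r=7: min(20,11)*6=66 best=340, r--
l=1 r=6: min(20,7)*5=35 best=340, r--

l=1, r=5, best area=340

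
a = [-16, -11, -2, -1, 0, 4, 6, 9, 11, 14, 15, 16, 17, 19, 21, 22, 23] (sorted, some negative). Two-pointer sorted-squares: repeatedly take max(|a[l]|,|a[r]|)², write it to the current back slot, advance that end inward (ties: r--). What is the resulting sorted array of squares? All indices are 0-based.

[0,16] |-16|<=|23| out[16]=529 → r--
[0,15] |-16|<=|22| out[15]=484 → r--
[0,14] |-16|<=|21| out[14]=441 → r--
[0,13] |-16|<=|19| out[13]=361 → r--
[0,12] |-16|<=|17| out[12]=289 → r--
[0,11] |-16|<=|16| out[11]=256 → r--
[0,10] |-16|>|15| out[10]=256 → l++
[1,10] |-11|<=|15| out[9]=225 → r--
[1,9] |-11|<=|14| out[8]=196 → r--
[1,8] |-11|<=|11| out[7]=121 → r--
[1,7] |-11|>|9| out[6]=121 → l++
[2,7] |-2|<=|9| out[5]=81 → r--
[2,6] |-2|<=|6| out[4]=36 → r--
[2,5] |-2|<=|4| out[3]=16 → r--
[2,4] |-2|>|0| out[2]=4 → l++
[3,4] |-1|>|0| out[1]=1 → l++
[4,4] |0|<=|0| out[0]=0 → r--

[0, 1, 4, 16, 36, 81, 121, 121, 196, 225, 256, 256, 289, 361, 441, 484, 529]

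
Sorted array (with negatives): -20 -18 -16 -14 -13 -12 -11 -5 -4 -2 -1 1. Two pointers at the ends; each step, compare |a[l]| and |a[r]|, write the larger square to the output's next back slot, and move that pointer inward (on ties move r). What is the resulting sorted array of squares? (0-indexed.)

[0,11] |-20|>|1| out[11]=400 → l++
[1,11] |-18|>|1| out[10]=324 → l++
[2,11] |-16|>|1| out[9]=256 → l++
[3,11] |-14|>|1| out[8]=196 → l++
[4,11] |-13|>|1| out[7]=169 → l++
[5,11] |-12|>|1| out[6]=144 → l++
[6,11] |-11|>|1| out[5]=121 → l++
[7,11] |-5|>|1| out[4]=25 → l++
[8,11] |-4|>|1| out[3]=16 → l++
[9,11] |-2|>|1| out[2]=4 → l++
[10,11] |-1|<=|1| out[1]=1 → r--
[10,10] |-1|<=|-1| out[0]=1 → r--

[1, 1, 4, 16, 25, 121, 144, 169, 196, 256, 324, 400]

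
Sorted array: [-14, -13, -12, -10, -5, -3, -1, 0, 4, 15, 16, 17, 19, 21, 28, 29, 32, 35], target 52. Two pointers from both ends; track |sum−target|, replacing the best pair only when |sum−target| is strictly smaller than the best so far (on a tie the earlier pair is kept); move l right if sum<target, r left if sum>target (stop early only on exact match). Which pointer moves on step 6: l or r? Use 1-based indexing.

l

[1,18] -14+35=21 d=31 * → l++
[2,18] -13+35=22 d=30 * → l++
[3,18] -12+35=23 d=29 * → l++
[4,18] -10+35=25 d=27 * → l++
[5,18] -5+35=30 d=22 * → l++
[6,18] -3+35=32 d=20 * → l++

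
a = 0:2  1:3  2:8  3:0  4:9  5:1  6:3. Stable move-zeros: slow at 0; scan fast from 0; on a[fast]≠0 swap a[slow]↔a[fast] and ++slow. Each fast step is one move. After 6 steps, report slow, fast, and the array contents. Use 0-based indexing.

slow=5, fast=6, a=[2, 3, 8, 9, 1, 0, 3]

slow=0 fast=0: a[fast]=2≠0 swap→a[0]=2, slow++,fast++
slow=1 fast=1: a[fast]=3≠0 swap→a[1]=3, slow++,fast++
slow=2 fast=2: a[fast]=8≠0 swap→a[2]=8, slow++,fast++
slow=3 fast=3: a[fast]=0, fast++
slow=3 fast=4: a[fast]=9≠0 swap→a[3]=9, slow++,fast++
slow=4 fast=5: a[fast]=1≠0 swap→a[4]=1, slow++,fast++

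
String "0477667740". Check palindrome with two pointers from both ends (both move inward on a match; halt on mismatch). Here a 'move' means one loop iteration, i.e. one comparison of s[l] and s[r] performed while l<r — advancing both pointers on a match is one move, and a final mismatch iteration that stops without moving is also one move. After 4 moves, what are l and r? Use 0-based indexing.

[0,9] '0'=='0' → l++,r--
[1,8] '4'=='4' → l++,r--
[2,7] '7'=='7' → l++,r--
[3,6] '7'=='7' → l++,r--

l=4, r=5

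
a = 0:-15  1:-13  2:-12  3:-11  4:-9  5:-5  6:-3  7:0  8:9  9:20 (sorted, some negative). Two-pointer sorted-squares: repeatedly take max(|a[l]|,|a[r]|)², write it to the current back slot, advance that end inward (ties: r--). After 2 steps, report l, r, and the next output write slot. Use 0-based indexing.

[0,9] |-15|<=|20| out[9]=400 → r--
[0,8] |-15|>|9| out[8]=225 → l++

l=1, r=8, next write slot=7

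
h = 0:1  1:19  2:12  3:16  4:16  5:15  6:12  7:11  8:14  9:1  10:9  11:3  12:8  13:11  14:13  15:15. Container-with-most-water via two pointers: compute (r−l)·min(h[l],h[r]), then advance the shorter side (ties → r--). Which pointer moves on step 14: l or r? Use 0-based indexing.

r

l=0 r=15: min(1,15)*15=15 best=15 *, l++
l=1 r=15: min(19,15)*14=210 best=210 *, r--
l=1 r=14: min(19,13)*13=169 best=210, r--
l=1 r=13: min(19,11)*12=132 best=210, r--
l=1 r=12: min(19,8)*11=88 best=210, r--
l=1 r=11: min(19,3)*10=30 best=210, r--
l=1 r=10: min(19,9)*9=81 best=210, r--
l=1 r=9: min(19,1)*8=8 best=210, r--
l=1 r=8: min(19,14)*7=98 best=210, r--
l=1 r=7: min(19,11)*6=66 best=210, r--
l=1 r=6: min(19,12)*5=60 best=210, r--
l=1 r=5: min(19,15)*4=60 best=210, r--
l=1 r=4: min(19,16)*3=48 best=210, r--
l=1 r=3: min(19,16)*2=32 best=210, r--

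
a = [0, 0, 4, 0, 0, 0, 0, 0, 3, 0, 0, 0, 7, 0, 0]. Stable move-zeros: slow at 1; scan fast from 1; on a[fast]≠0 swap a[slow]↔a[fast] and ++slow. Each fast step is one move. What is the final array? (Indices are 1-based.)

[4, 3, 7, 0, 0, 0, 0, 0, 0, 0, 0, 0, 0, 0, 0]

slow=1 fast=1: a[fast]=0, fast++
slow=1 fast=2: a[fast]=0, fast++
slow=1 fast=3: a[fast]=4≠0 swap→a[1]=4, slow++,fast++
slow=2 fast=4: a[fast]=0, fast++
slow=2 fast=5: a[fast]=0, fast++
slow=2 fast=6: a[fast]=0, fast++
slow=2 fast=7: a[fast]=0, fast++
slow=2 fast=8: a[fast]=0, fast++
slow=2 fast=9: a[fast]=3≠0 swap→a[2]=3, slow++,fast++
slow=3 fast=10: a[fast]=0, fast++
slow=3 fast=11: a[fast]=0, fast++
slow=3 fast=12: a[fast]=0, fast++
slow=3 fast=13: a[fast]=7≠0 swap→a[3]=7, slow++,fast++
slow=4 fast=14: a[fast]=0, fast++
slow=4 fast=15: a[fast]=0, fast++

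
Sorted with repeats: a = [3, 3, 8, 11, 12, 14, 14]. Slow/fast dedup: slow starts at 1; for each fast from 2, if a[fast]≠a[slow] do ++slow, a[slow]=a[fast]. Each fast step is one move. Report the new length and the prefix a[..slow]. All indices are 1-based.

length 5; prefix = [3, 8, 11, 12, 14]

slow=1 fast=2: a[fast]=3=a[slow] dup, fast++
slow=1 fast=3: a[fast]=8≠a[slow]=3 write a[2]=8, slow++,fast++
slow=2 fast=4: a[fast]=11≠a[slow]=8 write a[3]=11, slow++,fast++
slow=3 fast=5: a[fast]=12≠a[slow]=11 write a[4]=12, slow++,fast++
slow=4 fast=6: a[fast]=14≠a[slow]=12 write a[5]=14, slow++,fast++
slow=5 fast=7: a[fast]=14=a[slow] dup, fast++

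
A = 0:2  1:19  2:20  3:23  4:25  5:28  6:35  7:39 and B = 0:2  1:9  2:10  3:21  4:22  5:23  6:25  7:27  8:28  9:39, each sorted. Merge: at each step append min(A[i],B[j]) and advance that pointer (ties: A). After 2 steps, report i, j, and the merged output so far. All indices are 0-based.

i=1, j=1, merged so far=[2, 2]

[i=0,j=0] A[i]=2<=B[j]=2 take 2 → i++
[i=1,j=0] A[i]=19>B[j]=2 take 2 → j++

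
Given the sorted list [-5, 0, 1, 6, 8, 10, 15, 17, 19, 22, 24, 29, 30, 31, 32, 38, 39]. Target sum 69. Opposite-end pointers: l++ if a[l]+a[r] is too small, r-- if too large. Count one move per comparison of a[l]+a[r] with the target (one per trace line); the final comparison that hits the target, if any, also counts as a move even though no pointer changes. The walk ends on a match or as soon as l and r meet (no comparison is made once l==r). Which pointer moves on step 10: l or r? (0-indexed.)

l

l=0 r=16: -5+39=34 <69, l++
l=1 r=16: 0+39=39 <69, l++
l=2 r=16: 1+39=40 <69, l++
l=3 r=16: 6+39=45 <69, l++
l=4 r=16: 8+39=47 <69, l++
l=5 r=16: 10+39=49 <69, l++
l=6 r=16: 15+39=54 <69, l++
l=7 r=16: 17+39=56 <69, l++
l=8 r=16: 19+39=58 <69, l++
l=9 r=16: 22+39=61 <69, l++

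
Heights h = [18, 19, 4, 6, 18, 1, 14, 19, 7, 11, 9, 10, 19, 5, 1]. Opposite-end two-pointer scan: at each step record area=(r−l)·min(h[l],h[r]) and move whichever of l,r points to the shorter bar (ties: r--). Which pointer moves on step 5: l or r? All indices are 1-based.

[1,15] min(18,1)*14=14 best=14 * → r--
[1,14] min(18,5)*13=65 best=65 * → r--
[1,13] min(18,19)*12=216 best=216 * → l++
[2,13] min(19,19)*11=209 best=216 → r--
[2,12] min(19,10)*10=100 best=216 → r--

r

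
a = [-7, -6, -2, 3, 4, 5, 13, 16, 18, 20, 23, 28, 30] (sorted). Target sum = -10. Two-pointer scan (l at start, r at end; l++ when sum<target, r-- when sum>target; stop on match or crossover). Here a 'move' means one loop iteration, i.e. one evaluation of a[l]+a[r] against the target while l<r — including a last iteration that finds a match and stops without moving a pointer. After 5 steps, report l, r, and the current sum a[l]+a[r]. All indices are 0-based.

l=0, r=7, sum=9

[0,12] -7+30=23 >-10 → r--
[0,11] -7+28=21 >-10 → r--
[0,10] -7+23=16 >-10 → r--
[0,9] -7+20=13 >-10 → r--
[0,8] -7+18=11 >-10 → r--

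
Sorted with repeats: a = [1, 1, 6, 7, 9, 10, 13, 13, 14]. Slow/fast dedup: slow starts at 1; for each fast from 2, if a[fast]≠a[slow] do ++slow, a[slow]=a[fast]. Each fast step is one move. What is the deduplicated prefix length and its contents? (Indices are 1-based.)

slow=1 fast=2: a[fast]=1=a[slow] dup, fast++
slow=1 fast=3: a[fast]=6≠a[slow]=1 write a[2]=6, slow++,fast++
slow=2 fast=4: a[fast]=7≠a[slow]=6 write a[3]=7, slow++,fast++
slow=3 fast=5: a[fast]=9≠a[slow]=7 write a[4]=9, slow++,fast++
slow=4 fast=6: a[fast]=10≠a[slow]=9 write a[5]=10, slow++,fast++
slow=5 fast=7: a[fast]=13≠a[slow]=10 write a[6]=13, slow++,fast++
slow=6 fast=8: a[fast]=13=a[slow] dup, fast++
slow=6 fast=9: a[fast]=14≠a[slow]=13 write a[7]=14, slow++,fast++

length 7; prefix = [1, 6, 7, 9, 10, 13, 14]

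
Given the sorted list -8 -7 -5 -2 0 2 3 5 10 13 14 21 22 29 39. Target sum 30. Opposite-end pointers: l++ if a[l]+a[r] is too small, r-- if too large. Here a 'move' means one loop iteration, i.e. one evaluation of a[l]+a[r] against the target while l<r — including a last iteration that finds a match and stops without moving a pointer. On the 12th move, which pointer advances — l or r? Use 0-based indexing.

l=0 r=14: -8+39=31 >30, r--
l=0 r=13: -8+29=21 <30, l++
l=1 r=13: -7+29=22 <30, l++
l=2 r=13: -5+29=24 <30, l++
l=3 r=13: -2+29=27 <30, l++
l=4 r=13: 0+29=29 <30, l++
l=5 r=13: 2+29=31 >30, r--
l=5 r=12: 2+22=24 <30, l++
l=6 r=12: 3+22=25 <30, l++
l=7 r=12: 5+22=27 <30, l++
l=8 r=12: 10+22=32 >30, r--
l=8 r=11: 10+21=31 >30, r--

r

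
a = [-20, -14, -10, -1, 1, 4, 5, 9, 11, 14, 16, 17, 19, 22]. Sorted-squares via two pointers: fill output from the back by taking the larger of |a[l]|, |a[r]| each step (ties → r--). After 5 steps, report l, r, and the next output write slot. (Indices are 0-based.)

l=1, r=9, next write slot=8

[0,13] |-20|<=|22| out[13]=484 → r--
[0,12] |-20|>|19| out[12]=400 → l++
[1,12] |-14|<=|19| out[11]=361 → r--
[1,11] |-14|<=|17| out[10]=289 → r--
[1,10] |-14|<=|16| out[9]=256 → r--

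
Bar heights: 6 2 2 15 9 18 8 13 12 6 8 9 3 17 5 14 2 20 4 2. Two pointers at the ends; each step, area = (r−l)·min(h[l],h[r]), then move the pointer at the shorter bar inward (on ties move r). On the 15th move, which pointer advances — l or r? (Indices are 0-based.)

l

l=0 r=19: min(6,2)*19=38 best=38 *, r--
l=0 r=18: min(6,4)*18=72 best=72 *, r--
l=0 r=17: min(6,20)*17=102 best=102 *, l++
l=1 r=17: min(2,20)*16=32 best=102, l++
l=2 r=17: min(2,20)*15=30 best=102, l++
l=3 r=17: min(15,20)*14=210 best=210 *, l++
l=4 r=17: min(9,20)*13=117 best=210, l++
l=5 r=17: min(18,20)*12=216 best=216 *, l++
l=6 r=17: min(8,20)*11=88 best=216, l++
l=7 r=17: min(13,20)*10=130 best=216, l++
l=8 r=17: min(12,20)*9=108 best=216, l++
l=9 r=17: min(6,20)*8=48 best=216, l++
l=10 r=17: min(8,20)*7=56 best=216, l++
l=11 r=17: min(9,20)*6=54 best=216, l++
l=12 r=17: min(3,20)*5=15 best=216, l++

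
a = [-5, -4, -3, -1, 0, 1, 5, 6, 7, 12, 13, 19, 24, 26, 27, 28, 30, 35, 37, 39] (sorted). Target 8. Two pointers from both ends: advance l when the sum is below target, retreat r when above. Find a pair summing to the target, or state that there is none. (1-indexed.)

(-5, 13)

l=1 r=20: -5+39=34 >8, r--
l=1 r=19: -5+37=32 >8, r--
l=1 r=18: -5+35=30 >8, r--
l=1 r=17: -5+30=25 >8, r--
l=1 r=16: -5+28=23 >8, r--
l=1 r=15: -5+27=22 >8, r--
l=1 r=14: -5+26=21 >8, r--
l=1 r=13: -5+24=19 >8, r--
l=1 r=12: -5+19=14 >8, r--
l=1 r=11: -5+13=8, found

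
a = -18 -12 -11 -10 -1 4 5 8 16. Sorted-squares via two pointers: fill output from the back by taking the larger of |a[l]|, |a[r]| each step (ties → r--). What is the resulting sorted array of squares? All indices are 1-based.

[1, 16, 25, 64, 100, 121, 144, 256, 324]

l=1 r=9: |-18|>|16| out[9]=324, l++
l=2 r=9: |-12|<=|16| out[8]=256, r--
l=2 r=8: |-12|>|8| out[7]=144, l++
l=3 r=8: |-11|>|8| out[6]=121, l++
l=4 r=8: |-10|>|8| out[5]=100, l++
l=5 r=8: |-1|<=|8| out[4]=64, r--
l=5 r=7: |-1|<=|5| out[3]=25, r--
l=5 r=6: |-1|<=|4| out[2]=16, r--
l=5 r=5: |-1|<=|-1| out[1]=1, r--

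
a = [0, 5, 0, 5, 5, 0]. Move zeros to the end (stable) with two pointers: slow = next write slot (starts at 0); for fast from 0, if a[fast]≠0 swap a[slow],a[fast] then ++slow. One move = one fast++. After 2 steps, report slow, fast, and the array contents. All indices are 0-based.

slow=1, fast=2, a=[5, 0, 0, 5, 5, 0]

(s=0,f=0) a[fast]=0 → fast++
(s=0,f=1) a[fast]=5≠0 swap→a[0]=5 → slow++,fast++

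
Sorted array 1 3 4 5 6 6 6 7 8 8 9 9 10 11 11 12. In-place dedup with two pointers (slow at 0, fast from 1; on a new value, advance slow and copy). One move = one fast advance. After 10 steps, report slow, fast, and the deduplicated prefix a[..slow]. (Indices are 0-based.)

(s=0,f=1) a[fast]=3≠a[slow]=1 write a[1]=3 → slow++,fast++
(s=1,f=2) a[fast]=4≠a[slow]=3 write a[2]=4 → slow++,fast++
(s=2,f=3) a[fast]=5≠a[slow]=4 write a[3]=5 → slow++,fast++
(s=3,f=4) a[fast]=6≠a[slow]=5 write a[4]=6 → slow++,fast++
(s=4,f=5) a[fast]=6=a[slow] dup → fast++
(s=4,f=6) a[fast]=6=a[slow] dup → fast++
(s=4,f=7) a[fast]=7≠a[slow]=6 write a[5]=7 → slow++,fast++
(s=5,f=8) a[fast]=8≠a[slow]=7 write a[6]=8 → slow++,fast++
(s=6,f=9) a[fast]=8=a[slow] dup → fast++
(s=6,f=10) a[fast]=9≠a[slow]=8 write a[7]=9 → slow++,fast++

slow=7, fast=11, prefix=[1, 3, 4, 5, 6, 7, 8, 9]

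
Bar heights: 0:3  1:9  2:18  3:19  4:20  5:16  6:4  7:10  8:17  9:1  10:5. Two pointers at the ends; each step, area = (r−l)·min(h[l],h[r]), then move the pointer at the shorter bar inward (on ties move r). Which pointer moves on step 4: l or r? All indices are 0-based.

l

l=0 r=10: min(3,5)*10=30 best=30 *, l++
l=1 r=10: min(9,5)*9=45 best=45 *, r--
l=1 r=9: min(9,1)*8=8 best=45, r--
l=1 r=8: min(9,17)*7=63 best=63 *, l++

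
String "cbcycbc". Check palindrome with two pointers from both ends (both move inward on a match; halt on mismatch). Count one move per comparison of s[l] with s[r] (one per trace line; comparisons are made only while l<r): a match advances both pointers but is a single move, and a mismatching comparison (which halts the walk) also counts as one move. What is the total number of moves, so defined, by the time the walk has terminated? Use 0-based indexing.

[0,6] 'c'=='c' → l++,r--
[1,5] 'b'=='b' → l++,r--
[2,4] 'c'=='c' → l++,r--

3 moves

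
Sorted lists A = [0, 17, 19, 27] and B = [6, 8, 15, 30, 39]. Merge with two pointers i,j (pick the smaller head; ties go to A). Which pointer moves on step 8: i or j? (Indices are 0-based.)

[i=0,j=0] A[i]=0<=B[j]=6 take 0 → i++
[i=1,j=0] A[i]=17>B[j]=6 take 6 → j++
[i=1,j=1] A[i]=17>B[j]=8 take 8 → j++
[i=1,j=2] A[i]=17>B[j]=15 take 15 → j++
[i=1,j=3] A[i]=17<=B[j]=30 take 17 → i++
[i=2,j=3] A[i]=19<=B[j]=30 take 19 → i++
[i=3,j=3] A[i]=27<=B[j]=30 take 27 → i++
[i=4,j=3] A done, take B[j]=30 → j++

j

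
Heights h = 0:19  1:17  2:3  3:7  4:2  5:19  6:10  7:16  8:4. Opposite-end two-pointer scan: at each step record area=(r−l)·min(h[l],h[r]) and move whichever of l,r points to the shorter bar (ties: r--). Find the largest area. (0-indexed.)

max area = 112

l=0 r=8: min(19,4)*8=32 best=32 *, r--
l=0 r=7: min(19,16)*7=112 best=112 *, r--
l=0 r=6: min(19,10)*6=60 best=112, r--
l=0 r=5: min(19,19)*5=95 best=112, r--
l=0 r=4: min(19,2)*4=8 best=112, r--
l=0 r=3: min(19,7)*3=21 best=112, r--
l=0 r=2: min(19,3)*2=6 best=112, r--
l=0 r=1: min(19,17)*1=17 best=112, r--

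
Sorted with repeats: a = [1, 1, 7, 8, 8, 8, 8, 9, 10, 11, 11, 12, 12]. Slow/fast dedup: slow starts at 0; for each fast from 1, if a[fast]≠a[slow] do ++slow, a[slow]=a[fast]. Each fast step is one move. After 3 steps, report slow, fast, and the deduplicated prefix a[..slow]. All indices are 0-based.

slow=0 fast=1: a[fast]=1=a[slow] dup, fast++
slow=0 fast=2: a[fast]=7≠a[slow]=1 write a[1]=7, slow++,fast++
slow=1 fast=3: a[fast]=8≠a[slow]=7 write a[2]=8, slow++,fast++

slow=2, fast=4, prefix=[1, 7, 8]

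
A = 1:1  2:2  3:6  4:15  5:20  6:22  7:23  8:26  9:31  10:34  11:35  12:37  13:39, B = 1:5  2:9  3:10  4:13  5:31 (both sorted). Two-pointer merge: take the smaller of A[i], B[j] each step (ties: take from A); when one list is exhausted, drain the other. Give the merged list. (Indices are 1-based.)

[1, 2, 5, 6, 9, 10, 13, 15, 20, 22, 23, 26, 31, 31, 34, 35, 37, 39]

i=1 j=1: A[i]=1<=B[j]=5 take 1, i++
i=2 j=1: A[i]=2<=B[j]=5 take 2, i++
i=3 j=1: A[i]=6>B[j]=5 take 5, j++
i=3 j=2: A[i]=6<=B[j]=9 take 6, i++
i=4 j=2: A[i]=15>B[j]=9 take 9, j++
i=4 j=3: A[i]=15>B[j]=10 take 10, j++
i=4 j=4: A[i]=15>B[j]=13 take 13, j++
i=4 j=5: A[i]=15<=B[j]=31 take 15, i++
i=5 j=5: A[i]=20<=B[j]=31 take 20, i++
i=6 j=5: A[i]=22<=B[j]=31 take 22, i++
i=7 j=5: A[i]=23<=B[j]=31 take 23, i++
i=8 j=5: A[i]=26<=B[j]=31 take 26, i++
i=9 j=5: A[i]=31<=B[j]=31 take 31, i++
i=10 j=5: A[i]=34>B[j]=31 take 31, j++
i=10 j=6: B done, take A[i]=34, i++
i=11 j=6: B done, take A[i]=35, i++
i=12 j=6: B done, take A[i]=37, i++
i=13 j=6: B done, take A[i]=39, i++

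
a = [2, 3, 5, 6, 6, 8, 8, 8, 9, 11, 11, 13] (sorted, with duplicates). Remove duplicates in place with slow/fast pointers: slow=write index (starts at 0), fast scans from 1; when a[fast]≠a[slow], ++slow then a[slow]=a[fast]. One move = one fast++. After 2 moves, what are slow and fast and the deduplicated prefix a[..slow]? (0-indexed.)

(s=0,f=1) a[fast]=3≠a[slow]=2 write a[1]=3 → slow++,fast++
(s=1,f=2) a[fast]=5≠a[slow]=3 write a[2]=5 → slow++,fast++

slow=2, fast=3, prefix=[2, 3, 5]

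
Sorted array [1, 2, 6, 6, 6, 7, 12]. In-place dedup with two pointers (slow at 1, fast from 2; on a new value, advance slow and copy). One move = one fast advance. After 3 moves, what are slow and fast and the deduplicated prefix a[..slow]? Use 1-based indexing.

slow=3, fast=5, prefix=[1, 2, 6]

(s=1,f=2) a[fast]=2≠a[slow]=1 write a[2]=2 → slow++,fast++
(s=2,f=3) a[fast]=6≠a[slow]=2 write a[3]=6 → slow++,fast++
(s=3,f=4) a[fast]=6=a[slow] dup → fast++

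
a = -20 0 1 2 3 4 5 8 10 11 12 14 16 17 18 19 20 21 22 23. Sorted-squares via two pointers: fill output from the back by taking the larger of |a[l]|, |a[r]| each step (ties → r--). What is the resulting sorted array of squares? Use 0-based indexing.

[0, 1, 4, 9, 16, 25, 64, 100, 121, 144, 196, 256, 289, 324, 361, 400, 400, 441, 484, 529]

[0,19] |-20|<=|23| out[19]=529 → r--
[0,18] |-20|<=|22| out[18]=484 → r--
[0,17] |-20|<=|21| out[17]=441 → r--
[0,16] |-20|<=|20| out[16]=400 → r--
[0,15] |-20|>|19| out[15]=400 → l++
[1,15] |0|<=|19| out[14]=361 → r--
[1,14] |0|<=|18| out[13]=324 → r--
[1,13] |0|<=|17| out[12]=289 → r--
[1,12] |0|<=|16| out[11]=256 → r--
[1,11] |0|<=|14| out[10]=196 → r--
[1,10] |0|<=|12| out[9]=144 → r--
[1,9] |0|<=|11| out[8]=121 → r--
[1,8] |0|<=|10| out[7]=100 → r--
[1,7] |0|<=|8| out[6]=64 → r--
[1,6] |0|<=|5| out[5]=25 → r--
[1,5] |0|<=|4| out[4]=16 → r--
[1,4] |0|<=|3| out[3]=9 → r--
[1,3] |0|<=|2| out[2]=4 → r--
[1,2] |0|<=|1| out[1]=1 → r--
[1,1] |0|<=|0| out[0]=0 → r--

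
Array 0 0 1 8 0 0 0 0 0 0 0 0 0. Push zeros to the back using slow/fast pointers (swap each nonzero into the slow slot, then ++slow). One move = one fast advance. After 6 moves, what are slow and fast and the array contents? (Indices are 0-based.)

slow=2, fast=6, a=[1, 8, 0, 0, 0, 0, 0, 0, 0, 0, 0, 0, 0]

slow=0 fast=0: a[fast]=0, fast++
slow=0 fast=1: a[fast]=0, fast++
slow=0 fast=2: a[fast]=1≠0 swap→a[0]=1, slow++,fast++
slow=1 fast=3: a[fast]=8≠0 swap→a[1]=8, slow++,fast++
slow=2 fast=4: a[fast]=0, fast++
slow=2 fast=5: a[fast]=0, fast++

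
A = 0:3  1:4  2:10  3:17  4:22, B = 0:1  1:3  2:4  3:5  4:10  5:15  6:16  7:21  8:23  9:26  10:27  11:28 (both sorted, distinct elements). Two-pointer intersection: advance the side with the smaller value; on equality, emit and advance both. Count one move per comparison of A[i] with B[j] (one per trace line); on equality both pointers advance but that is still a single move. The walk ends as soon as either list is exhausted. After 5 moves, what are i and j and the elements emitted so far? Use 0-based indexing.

i=3, j=5, emitted=[3, 4, 10]

i=0 j=0: 3>1, j++
i=0 j=1: 3==3 emit, i++,j++
i=1 j=2: 4==4 emit, i++,j++
i=2 j=3: 10>5, j++
i=2 j=4: 10==10 emit, i++,j++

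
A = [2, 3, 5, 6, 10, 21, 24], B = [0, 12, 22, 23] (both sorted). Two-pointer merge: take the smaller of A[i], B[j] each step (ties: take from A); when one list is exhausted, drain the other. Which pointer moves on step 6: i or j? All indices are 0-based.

i

i=0 j=0: A[i]=2>B[j]=0 take 0, j++
i=0 j=1: A[i]=2<=B[j]=12 take 2, i++
i=1 j=1: A[i]=3<=B[j]=12 take 3, i++
i=2 j=1: A[i]=5<=B[j]=12 take 5, i++
i=3 j=1: A[i]=6<=B[j]=12 take 6, i++
i=4 j=1: A[i]=10<=B[j]=12 take 10, i++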